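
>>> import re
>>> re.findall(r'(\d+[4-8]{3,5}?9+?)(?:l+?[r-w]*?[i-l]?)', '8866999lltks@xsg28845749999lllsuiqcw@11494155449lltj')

The pattern matches one or more of a digit, then 3 to 5 of a character in [4-8] (lazy), then one or more of the literal '9' (lazy) (captured); then one or more of a literal 'l' (lazy), then zero or more of a character in [r-w] (lazy), then optionally a character in [i-l] (non-capturing group).
Scanning left to right: at [0:9] match '8866999ll', group 1 = '8866999'; at [16:29] match '28845749999ll', group 1 = '28845749999'; at [37:50] match '11494155449ll', group 1 = '11494155449'.
`findall` collects group 1 from each match (3 total).

['8866999', '28845749999', '11494155449']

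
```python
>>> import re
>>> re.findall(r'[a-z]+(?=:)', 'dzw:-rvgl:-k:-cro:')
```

The lookaround is zero-width — it requires the adjacent text to match without consuming it, so the asserted text isn't part of the match.
Matches: at [0:3] → 'dzw'; at [5:9] → 'rvgl'; at [11:12] → 'k'; at [14:17] → 'cro'.
No capturing groups, so `findall` returns the 4 full match strings.

['dzw', 'rvgl', 'k', 'cro']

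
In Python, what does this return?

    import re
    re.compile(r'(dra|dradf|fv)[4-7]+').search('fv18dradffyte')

None

Here no position works, so the call returns None.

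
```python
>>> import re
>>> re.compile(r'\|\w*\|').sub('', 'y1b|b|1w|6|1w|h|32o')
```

'y1b1w1w32o'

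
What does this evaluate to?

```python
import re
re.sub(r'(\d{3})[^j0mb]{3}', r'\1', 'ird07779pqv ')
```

'ird077qv '

`\1` in the replacement pulls in group 1's text for each match.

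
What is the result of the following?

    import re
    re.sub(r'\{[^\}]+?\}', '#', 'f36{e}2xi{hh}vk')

Matches: at [3:6] → '{e}'; at [9:13] → '{hh}'.
Each match is replaced by '#'.

'f36#2xi#vk'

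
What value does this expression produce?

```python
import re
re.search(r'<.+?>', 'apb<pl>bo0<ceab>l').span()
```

A non-greedy quantifier consumes as few characters as it can — just enough that the remainder of the pattern still matches from where it stops; whatever follows it matches normally.
Unlike `match`, `search` isn't anchored — it looks for the pattern anywhere in the string.
The match spans [3:7] → '<pl>'.

(3, 7)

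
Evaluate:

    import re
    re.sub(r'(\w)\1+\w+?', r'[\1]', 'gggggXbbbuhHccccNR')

The backreference `\1` re-matches whatever the first group consumed, character for character.
Matches: at [0:6] → 'gggggX'; at [6:10] → 'bbbu'; at [12:17] → 'ccccN'.
`\1` in the replacement pulls in group 1's text for each match.

'[g][b]hH[c]R'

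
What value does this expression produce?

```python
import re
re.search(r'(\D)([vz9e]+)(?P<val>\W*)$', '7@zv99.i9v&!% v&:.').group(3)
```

The match spans [13:18] → ' v&:.'.
Captured: group 1 = ' ', group 2 = 'v', group 3 = '&:.'.

'&:.'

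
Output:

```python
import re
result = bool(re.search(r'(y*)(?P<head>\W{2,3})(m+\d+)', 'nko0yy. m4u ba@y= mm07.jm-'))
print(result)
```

True

This matches zero or more of a literal 'y' (captured); then 2 to 3 of a non-word character (captured as 'head'); then one or more of the literal 'm', then one or more of a digit (captured).
`re.search` tries every starting position until one works.
The match spans [4:10] → 'yy. m4'.
Captured: group 1 = 'yy', group 2 = '. ', group 3 = 'm4'.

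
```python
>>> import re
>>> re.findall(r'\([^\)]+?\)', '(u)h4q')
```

['(u)']

`findall` yields the raw match text (1 of them) because the pattern has no groups.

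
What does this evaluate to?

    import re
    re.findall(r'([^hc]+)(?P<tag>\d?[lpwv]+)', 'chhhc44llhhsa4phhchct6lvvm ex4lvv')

[('44l', 'l'), ('sa4', 'p'), ('t6lvvm ex4lv', 'v')]

The pattern matches one or more of any character except [hc] (captured); then optionally a digit, then one or more of one of [lpwv] (captured as 'tag').
Walking the string: at [5:9] match '44ll', groups = ('44l', 'l'); at [11:15] match 'sa4p', groups = ('sa4', 'p'); at [20:33] match 't6lvvm ex4lvv', groups = ('t6lvvm ex4lv', 'v').
2 groups means each result is a tuple of 2 captured strings — 3 here.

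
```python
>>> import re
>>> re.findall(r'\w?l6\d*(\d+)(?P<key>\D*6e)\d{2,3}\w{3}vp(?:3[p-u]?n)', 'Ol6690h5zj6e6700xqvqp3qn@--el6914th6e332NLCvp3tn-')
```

Pattern: optionally a word character, then the literal 'l6', then zero or more of a digit; then one or more of a digit (captured); then zero or more of a non-digit, then the literal '6e' (captured as 'key'); then 2 to 3 of a digit, then exactly 3 of a word character, then the literal 'vp'; then the literal '3', then optionally a character in [p-u], then a literal 'n' (non-capturing group).
Matches: at [27:48] match 'el6914th6e332NLCvp3tn', groups = ('4', 'th6e').
Multiple groups make `findall` return tuples — one 2-tuple for the one match.

[('4', 'th6e')]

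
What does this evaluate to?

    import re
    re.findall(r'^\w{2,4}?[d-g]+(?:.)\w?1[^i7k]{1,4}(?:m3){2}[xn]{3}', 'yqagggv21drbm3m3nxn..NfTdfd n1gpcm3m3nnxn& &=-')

['yqagggv21drbm3m3nxn']

Pattern: anchored at the start of the string; then 2 to 4 of a word character (lazy), then one or more of a character in [d-g]; then any character (non-capturing group); then optionally a word character, then the literal '1'; then 1 to 4 of any character except [i7k], then the literal 'm3' repeated 2 times; then exactly 3 of one of [xn].
Walking the string: at [0:19] → 'yqagggv21drbm3m3nxn'.
With no groups in the pattern, `findall` gives back each whole match — 1 here.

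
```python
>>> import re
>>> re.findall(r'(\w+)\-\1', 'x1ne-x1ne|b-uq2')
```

`\1` has to match the exact text group 1 already captured.
With a single group, `findall` returns only what that group captured — 1 item.

['x1ne']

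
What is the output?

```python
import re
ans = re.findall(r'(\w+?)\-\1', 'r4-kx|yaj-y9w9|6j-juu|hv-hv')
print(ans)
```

['j', 'hv']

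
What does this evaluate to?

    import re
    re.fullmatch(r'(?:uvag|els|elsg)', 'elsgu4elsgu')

`re.fullmatch` is like wrapping the pattern in `^…$` (in single-line mode).
Here the string isn't matched end-to-end, so the call returns None.

None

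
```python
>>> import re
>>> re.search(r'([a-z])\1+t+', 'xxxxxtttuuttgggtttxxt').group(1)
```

'x'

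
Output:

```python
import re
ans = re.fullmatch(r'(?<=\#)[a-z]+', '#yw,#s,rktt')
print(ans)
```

None

The lookaround is zero-width — it requires the adjacent text to match without consuming it, so the asserted text isn't part of the match.
For `fullmatch`, every character of the input must be accounted for by the pattern.
Here the string isn't matched end-to-end, so the call returns None.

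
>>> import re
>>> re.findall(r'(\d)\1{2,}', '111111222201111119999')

['1', '2', '1', '9']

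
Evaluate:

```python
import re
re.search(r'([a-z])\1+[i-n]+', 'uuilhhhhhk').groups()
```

A backreference is literal: `\1` must see the identical characters the first group matched.
`search` walks the string left to right and returns the first match it finds.
The match spans [0:4] → 'uuil'.
Captured: group 1 = 'u'.

('u',)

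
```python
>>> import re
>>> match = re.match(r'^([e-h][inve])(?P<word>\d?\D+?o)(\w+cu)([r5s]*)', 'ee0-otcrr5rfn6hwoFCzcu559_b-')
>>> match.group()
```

'ee0-otcrr5rfn6hwoFCzcu55'

Pattern: anchored at the start of the string; then a character in [e-h], then one of [inve] (captured); then optionally a digit, then one or more of a non-digit (lazy), then a literal 'o' (captured as 'word'); then one or more of a word character, then the literal 'cu' (captured); then zero or more of one of [r5s] (captured).
`match` is anchored at position 0; if the pattern doesn't fit there, it returns None.
The match spans [0:24] → 'ee0-otcrr5rfn6hwoFCzcu55'.
Captured: group 1 = 'ee', group 2 = '0-o', group 3 = 'tcrr5rfn6hwoFCzcu', group 4 = '55'.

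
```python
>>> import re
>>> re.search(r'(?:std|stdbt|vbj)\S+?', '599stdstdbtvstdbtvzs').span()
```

(3, 7)

The match spans [3:7] → 'stds'.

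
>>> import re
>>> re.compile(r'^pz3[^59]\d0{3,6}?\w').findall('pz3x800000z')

['pz3x80000']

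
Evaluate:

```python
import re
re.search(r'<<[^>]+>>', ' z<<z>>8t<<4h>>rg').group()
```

`re.search` scans for the first position where the pattern succeeds.
The match spans [2:7] → '<<z>>'.

'<<z>>'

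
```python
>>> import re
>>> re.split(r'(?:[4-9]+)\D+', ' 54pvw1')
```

[' ', '1']

Each match becomes a cut point; 2 segments remain.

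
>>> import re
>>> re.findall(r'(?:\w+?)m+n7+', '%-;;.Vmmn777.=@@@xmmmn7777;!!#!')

['Vmmn777', 'xmmmn7777']

`findall` yields the raw match text (2 of them) because the pattern has no groups.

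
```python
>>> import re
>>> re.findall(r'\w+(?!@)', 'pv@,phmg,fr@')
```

Because the assertion is negative and zero-width, positions next to the forbidden text are skipped.
Since nothing is captured, `findall` lists the 3 matched substrings directly.

['p', 'phmg', 'f']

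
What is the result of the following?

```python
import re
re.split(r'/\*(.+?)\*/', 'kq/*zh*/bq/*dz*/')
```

Because the quantifier is non-greedy, it stops expanding at the earliest point where the rest of the pattern can succeed.
Matches to split on: at [2:8] → '/*zh*/'; at [10:16] → '/*dz*/'.
With a capturing group present, the delimiter's captured portion is kept in the result list.

['kq', 'zh', 'bq', 'dz', '']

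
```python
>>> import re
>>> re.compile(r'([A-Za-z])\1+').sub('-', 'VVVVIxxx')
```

`\1` has to match the exact text group 1 already captured.
Matches: at [0:4] → 'VVVV'; at [5:8] → 'xxx'.
Every occurrence is swapped for '-'.

'-I-'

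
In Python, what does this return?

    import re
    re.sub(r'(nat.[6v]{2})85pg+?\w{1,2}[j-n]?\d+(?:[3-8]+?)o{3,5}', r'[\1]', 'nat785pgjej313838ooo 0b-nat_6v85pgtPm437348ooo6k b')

Each match is replaced using the text its own group 1 captured.

'nat785pgjej313838ooo 0b-[nat_6v]6k b'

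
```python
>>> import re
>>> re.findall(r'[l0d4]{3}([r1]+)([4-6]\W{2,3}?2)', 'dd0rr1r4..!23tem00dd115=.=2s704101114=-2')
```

[('rr1r', '4..!2'), ('11', '5=.=2')]

Pattern: exactly 3 of one of [l0d4]; then one or more of one of [r1] (captured); then a character in [4-6], then 2 to 3 of a non-word character (lazy), then the literal '2' (captured).
Walking the string: at [0:12] match 'dd0rr1r4..!2', groups = ('rr1r', '4..!2'); at [17:27] match '0dd115=.=2', groups = ('11', '5=.=2').
With 2 capturing groups, `findall` returns a 2-tuple per match.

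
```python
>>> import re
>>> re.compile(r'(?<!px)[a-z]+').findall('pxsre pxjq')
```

Because the assertion is negative and zero-width, positions next to the forbidden text are skipped.
Walking the string: at [0:5] → 'pxsre'; at [6:10] → 'pxjq'.
Since nothing is captured, `findall` lists the 2 matched substrings directly.

['pxsre', 'pxjq']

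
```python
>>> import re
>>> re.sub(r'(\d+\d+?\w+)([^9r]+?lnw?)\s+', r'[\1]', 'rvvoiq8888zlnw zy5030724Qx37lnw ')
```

'rvvoiq[8888zlnw]'

This matches one or more of a digit, then one or more of a digit (lazy), then one or more of a word character (captured); then one or more of any character except [9r] (lazy), then the literal 'ln', then optionally the literal 'w' (captured); then one or more of whitespace.
`\1` in the replacement pulls in group 1's text for each match.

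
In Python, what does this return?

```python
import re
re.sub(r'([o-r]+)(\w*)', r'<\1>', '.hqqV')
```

Pattern: one or more of a character in [o-r] (captured); then zero or more of a word character (captured).
Matches: at [2:5] → 'qqV'.
The replacement refers to a captured group, so each match is rewritten using its own captured text.

'.h<qq>'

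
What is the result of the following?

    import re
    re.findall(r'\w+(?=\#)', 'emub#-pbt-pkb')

['emub']

Lookahead/lookbehind check context without consuming it, so the matched span excludes the asserted characters.
Matches: at [0:4] → 'emub'.
With no groups in the pattern, `findall` gives back each whole match — 1 here.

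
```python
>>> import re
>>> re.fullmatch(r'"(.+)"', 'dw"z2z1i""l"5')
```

None

`re.fullmatch` is like wrapping the pattern in `^…$` (in single-line mode).
Here the pattern can't cover the whole string, so the call returns None.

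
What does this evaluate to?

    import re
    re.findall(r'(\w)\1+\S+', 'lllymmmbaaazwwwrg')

The backreference `\1` re-matches whatever the first group consumed, character for character.
Matches: at [0:17] match 'lllymmmbaaazwwwrg', group 1 = 'l'.
`findall` collects group 1 from the one match (1 total).

['l']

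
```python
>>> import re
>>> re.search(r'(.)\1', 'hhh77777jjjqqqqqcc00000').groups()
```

('h',)

`\1` has to match the exact text group 1 already captured.
`re.search` tries every starting position until one works.
The match spans [0:2] → 'hh'.
Captured: group 1 = 'h'.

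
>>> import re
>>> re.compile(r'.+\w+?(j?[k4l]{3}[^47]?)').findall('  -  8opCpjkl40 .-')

The pattern matches one or more of any character, then one or more of a word character (lazy); then optionally the literal 'j', then exactly 3 of one of [k4l], then optionally any character except [47] (captured).
`findall` collects group 1 from the one match (1 total).

['kl40']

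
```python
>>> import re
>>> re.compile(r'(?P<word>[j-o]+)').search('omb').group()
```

This matches one or more of a character in [j-o] (captured as 'word').
Unlike `match`, `search` isn't anchored — it looks for the pattern anywhere in the string.
The match spans [0:2] → 'om'.
Captured: group 1 = 'om'.

'om'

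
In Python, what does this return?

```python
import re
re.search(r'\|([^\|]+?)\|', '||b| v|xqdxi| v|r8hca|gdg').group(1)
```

`re.search` scans for the first position where the pattern succeeds.
The match spans [1:4] → '|b|'.
Captured: group 1 = 'b'.

'b'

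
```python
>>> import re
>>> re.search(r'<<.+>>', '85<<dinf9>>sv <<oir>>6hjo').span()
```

(2, 21)

`re.search` tries every starting position until one works.
The match spans [2:21] → '<<dinf9>>sv <<oir>>'.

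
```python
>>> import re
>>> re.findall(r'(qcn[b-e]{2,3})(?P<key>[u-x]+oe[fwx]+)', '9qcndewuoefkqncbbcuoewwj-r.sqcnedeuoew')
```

[('qcnde', 'wuoef'), ('qcnede', 'uoew')]

With 2 capturing groups, `findall` returns a 2-tuple per match.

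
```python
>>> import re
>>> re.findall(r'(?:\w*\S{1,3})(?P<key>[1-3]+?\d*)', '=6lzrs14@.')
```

Pattern: zero or more of a word character, then 1 to 3 of a non-whitespace character (non-capturing group); then one or more of a character in [1-3] (lazy), then zero or more of a digit (captured as 'key').
Scanning left to right: at [1:8] match '6lzrs14', group 1 = '14'.
Because there's exactly one group, `findall` drops the full match and keeps group 1 from the one hit.

['14']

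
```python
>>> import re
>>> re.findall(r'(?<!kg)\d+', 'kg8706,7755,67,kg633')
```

['706', '7755', '67', '33']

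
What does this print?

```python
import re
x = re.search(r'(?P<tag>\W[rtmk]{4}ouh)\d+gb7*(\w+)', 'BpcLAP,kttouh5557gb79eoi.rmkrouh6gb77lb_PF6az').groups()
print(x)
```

('.rmkrouh', 'lb_PF6az')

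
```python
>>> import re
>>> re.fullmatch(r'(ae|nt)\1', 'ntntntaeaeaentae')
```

None

The backreference `\1` re-matches whatever the first group consumed, character for character.
`re.fullmatch` is like wrapping the pattern in `^…$` (in single-line mode).
Here the pattern can't cover the whole string, so the call returns None.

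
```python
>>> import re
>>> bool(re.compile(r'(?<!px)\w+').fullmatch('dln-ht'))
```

The negative lookahead/lookbehind blocks any match where the forbidden context is present.
For `fullmatch`, every character of the input must be accounted for by the pattern.
Here the pattern can't cover the whole string, so the call returns None, and `bool(None)` is False.

False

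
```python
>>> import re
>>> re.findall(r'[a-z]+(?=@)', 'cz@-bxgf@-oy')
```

Lookahead/lookbehind check context without consuming it, so the matched span excludes the asserted characters.
`findall` yields the raw match text (2 of them) because the pattern has no groups.

['cz', 'bxgf']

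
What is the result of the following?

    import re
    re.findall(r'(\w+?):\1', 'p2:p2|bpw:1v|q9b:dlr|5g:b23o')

`\1` has to match the exact text group 1 already captured.
Matches: at [0:5] match 'p2:p2', group 1 = 'p2'.
With a single group, `findall` returns only what that group captured — 1 item.

['p2']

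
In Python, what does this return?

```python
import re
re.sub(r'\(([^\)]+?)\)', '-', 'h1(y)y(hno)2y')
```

'h1-y-2y'

Matches: at [2:5] → '(y)'; at [6:11] → '(hno)'.
Each match is replaced by '-'.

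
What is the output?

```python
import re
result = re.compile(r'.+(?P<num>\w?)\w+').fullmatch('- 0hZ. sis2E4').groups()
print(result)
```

The pattern matches one or more of any character; then optionally a word character (captured as 'num'); then one or more of a word character.
`re.fullmatch` is like wrapping the pattern in `^…$` (in single-line mode).
The match spans [0:13] → '- 0hZ. sis2E4'.
Captured: group 1 = ''.

('',)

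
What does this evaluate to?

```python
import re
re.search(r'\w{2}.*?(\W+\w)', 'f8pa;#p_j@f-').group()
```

The pattern matches exactly 2 of a word character, then zero or more of any character (lazy); then one or more of a non-word character, then a word character (captured).
The match spans [0:7] → 'f8pa;#p'.

'f8pa;#p'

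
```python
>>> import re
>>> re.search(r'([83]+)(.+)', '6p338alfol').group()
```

Pattern: one or more of one of [83] (captured); then one or more of any character (captured).
The match spans [2:10] → '338alfol'.

'338alfol'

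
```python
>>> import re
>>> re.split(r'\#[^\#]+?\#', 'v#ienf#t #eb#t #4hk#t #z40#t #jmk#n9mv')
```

['v', 't ', 't ', 't ', 't ', 'n9mv']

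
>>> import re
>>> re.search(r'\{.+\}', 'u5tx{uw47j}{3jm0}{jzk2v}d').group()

Unlike `match`, `search` isn't anchored — it looks for the pattern anywhere in the string.
The match spans [4:24] → '{uw47j}{3jm0}{jzk2v}'.

'{uw47j}{3jm0}{jzk2v}'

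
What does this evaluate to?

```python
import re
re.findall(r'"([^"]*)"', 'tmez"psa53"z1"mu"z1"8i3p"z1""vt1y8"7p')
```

With a single group, `findall` returns only what that group captured — 4 items.

['psa53', 'mu', '8i3p', '']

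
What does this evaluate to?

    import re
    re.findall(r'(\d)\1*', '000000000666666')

`\1` is not a pattern — it's the concrete string captured by group 1, re-applied verbatim.
Because there's exactly one group, `findall` drops the full match and keeps group 1 from each hit.

['0', '6']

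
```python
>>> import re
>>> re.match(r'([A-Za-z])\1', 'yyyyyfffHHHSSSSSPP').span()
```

After group 1 captures some text, `\1` only succeeds where that same text appears again.
`re.match` only tries the pattern at the start of the string.
The match spans [0:2] → 'yy'.
Captured: group 1 = 'y'.

(0, 2)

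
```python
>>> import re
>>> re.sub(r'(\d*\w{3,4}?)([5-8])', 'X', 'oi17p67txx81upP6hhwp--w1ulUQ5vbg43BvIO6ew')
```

'XpXXhhwp--wXvbgXew'

The pattern matches zero or more of a digit, then 3 to 4 of a word character (lazy) (captured); then a character in [5-8] (captured).
Matches: at [0:4] → 'oi17'; at [5:11] → '67txx8'; at [11:16] → '1upP6'; at [23:29] → '1ulUQ5'; at [32:39] → '43BvIO6'.
Every occurrence is swapped for 'X'.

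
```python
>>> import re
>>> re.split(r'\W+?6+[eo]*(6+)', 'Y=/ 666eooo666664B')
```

['Y', '66666', '4B']

Pattern: one or more of a non-word character (lazy); then one or more of the literal '6', then zero or more of one of [eo]; then one or more of a literal '6' (captured).
Matches to split on: at [1:16] → '=/ 666eooo66666'.
`re.split` interleaves the captured-group text with the surrounding fragments.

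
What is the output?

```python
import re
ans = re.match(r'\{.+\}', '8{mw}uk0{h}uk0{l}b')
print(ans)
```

None

`re.match` only tries the pattern at the start of the string.
Here the pattern fails at index 0, so the call returns None.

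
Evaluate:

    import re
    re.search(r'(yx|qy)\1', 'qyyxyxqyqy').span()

The backreference `\1` re-matches whatever the first group consumed, character for character.
The match spans [2:6] → 'yxyx'.

(2, 6)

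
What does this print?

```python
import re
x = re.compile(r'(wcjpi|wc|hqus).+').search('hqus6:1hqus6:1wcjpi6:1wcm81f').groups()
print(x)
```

`search` walks the string left to right and returns the first match it finds.
The match spans [0:28] → 'hqus6:1hqus6:1wcjpi6:1wcm81f'.
Captured: group 1 = 'hqus'.

('hqus',)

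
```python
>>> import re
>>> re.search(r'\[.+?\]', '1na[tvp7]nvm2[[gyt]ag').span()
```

With the lazy modifier that quantifier settles for the fewest repetitions that let the rest of the pattern succeed (the atoms after it are unaffected and can still be greedy).
`re.search` tries every starting position until one works.
The match spans [3:9] → '[tvp7]'.

(3, 9)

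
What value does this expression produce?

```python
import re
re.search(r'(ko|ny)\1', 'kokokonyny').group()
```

`\1` is not a pattern — it's the concrete string captured by group 1, re-applied verbatim.
`re.search` scans for the first position where the pattern succeeds.
The match spans [0:4] → 'koko'.
Captured: group 1 = 'ko'.

'koko'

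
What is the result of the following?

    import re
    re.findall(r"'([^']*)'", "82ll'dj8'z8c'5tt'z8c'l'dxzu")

['dj8', '5tt', 'l']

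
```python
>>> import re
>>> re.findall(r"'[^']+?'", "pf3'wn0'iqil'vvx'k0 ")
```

["'wn0'", "'vvx'"]

With no groups in the pattern, `findall` gives back each whole match — 2 here.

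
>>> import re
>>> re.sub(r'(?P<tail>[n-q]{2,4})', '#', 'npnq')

'#'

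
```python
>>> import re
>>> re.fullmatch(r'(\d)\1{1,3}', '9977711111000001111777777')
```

After group 1 captures some text, `\1` only succeeds where that same text appears again.
For `fullmatch`, every character of the input must be accounted for by the pattern.
Here there's no way to consume every character, so the call returns None.

None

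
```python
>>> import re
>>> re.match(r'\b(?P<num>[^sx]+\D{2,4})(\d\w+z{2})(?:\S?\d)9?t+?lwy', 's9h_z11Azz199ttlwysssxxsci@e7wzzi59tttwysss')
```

None

`re.match` won't scan ahead — the pattern has to work from the very first character.
Here the string doesn't start with a match, so the call returns None.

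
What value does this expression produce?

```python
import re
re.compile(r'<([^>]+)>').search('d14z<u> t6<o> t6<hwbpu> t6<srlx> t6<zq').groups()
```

The match spans [4:7] → '<u>'.
Captured: group 1 = 'u'.

('u',)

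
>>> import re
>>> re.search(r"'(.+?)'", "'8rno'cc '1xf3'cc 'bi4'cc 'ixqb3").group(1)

'8rno'

The `?` after the quantifier makes it lazy — it takes as little as possible before letting the rest of the pattern try.
`search` walks the string left to right and returns the first match it finds.
The match spans [0:6] → "'8rno'".
Captured: group 1 = '8rno'.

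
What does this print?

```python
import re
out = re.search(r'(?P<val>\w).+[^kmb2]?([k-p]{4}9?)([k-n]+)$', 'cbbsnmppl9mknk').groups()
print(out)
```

('c', 'mppl9', 'mknk')

This matches a word character (captured as 'val'); then one or more of any character; then optionally any character except [kmb2]; then exactly 4 of a character in [k-p], then optionally the literal '9' (captured); then one or more of a character in [k-n] (captured); then anchored at the end.
`search` walks the string left to right and returns the first match it finds.
The match spans [0:14] → 'cbbsnmppl9mknk'.
Captured: group 1 = 'c', group 2 = 'mppl9', group 3 = 'mknk'.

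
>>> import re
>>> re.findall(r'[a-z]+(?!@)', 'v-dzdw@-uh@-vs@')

['v', 'dzd', 'u', 'v']

The negative lookaround is zero-width — it rules out positions where the adjacent text would match, without consuming anything.
Walking the string: at [0:1] → 'v'; at [2:5] → 'dzd'; at [8:9] → 'u'; at [12:13] → 'v'.
Since nothing is captured, `findall` lists the 4 matched substrings directly.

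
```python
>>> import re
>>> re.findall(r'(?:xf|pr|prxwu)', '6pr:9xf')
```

['pr', 'xf']

Since nothing is captured, `findall` lists the 2 matched substrings directly.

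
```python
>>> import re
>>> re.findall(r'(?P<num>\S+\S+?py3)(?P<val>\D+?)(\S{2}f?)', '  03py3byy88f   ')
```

Multiple groups make `findall` return tuples — one 3-tuple for the one match.

[('03py3', 'b', 'yy')]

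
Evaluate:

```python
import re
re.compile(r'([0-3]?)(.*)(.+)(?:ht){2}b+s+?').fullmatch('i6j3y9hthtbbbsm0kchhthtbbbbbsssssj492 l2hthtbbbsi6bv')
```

The pattern matches optionally a character in [0-3] (captured); then zero or more of any character (captured); then one or more of any character (captured); then the literal 'ht' repeated 2 times, then one or more of the literal 'b', then one or more of a literal 's' (lazy).
`fullmatch` succeeds only if the pattern covers the string from start to end.
Here the pattern can't cover the whole string, so the call returns None.

None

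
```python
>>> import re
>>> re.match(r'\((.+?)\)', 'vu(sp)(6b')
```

None

`match` is anchored at position 0; if the pattern doesn't fit there, it returns None.
Here position 0 doesn't satisfy it, so the call returns None.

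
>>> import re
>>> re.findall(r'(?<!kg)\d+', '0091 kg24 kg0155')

['0091', '4', '155']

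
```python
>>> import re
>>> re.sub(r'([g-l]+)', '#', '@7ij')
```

'@7#'

The pattern matches one or more of a character in [g-l] (captured).
Matches: at [2:4] → 'ij'.
`sub` substitutes '#' at each match site.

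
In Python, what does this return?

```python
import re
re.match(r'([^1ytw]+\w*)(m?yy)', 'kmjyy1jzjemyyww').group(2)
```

'yy'

The match spans [0:13] → 'kmjyy1jzjemyy'.
Captured: group 1 = 'kmjyy1jzjem', group 2 = 'yy'.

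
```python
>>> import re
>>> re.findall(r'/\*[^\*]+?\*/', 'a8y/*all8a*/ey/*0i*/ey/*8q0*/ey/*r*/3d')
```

`findall` yields the raw match text (4 of them) because the pattern has no groups.

['/*all8a*/', '/*0i*/', '/*8q0*/', '/*r*/']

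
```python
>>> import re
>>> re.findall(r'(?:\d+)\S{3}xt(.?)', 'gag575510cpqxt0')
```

['0']

One capturing group, so `findall` returns just the captured substring from the one match — 1 in all.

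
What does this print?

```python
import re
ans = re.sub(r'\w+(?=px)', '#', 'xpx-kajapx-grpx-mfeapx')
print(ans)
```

Lookahead/lookbehind check context without consuming it, so the matched span excludes the asserted characters.
Matches: at [0:1] → 'x'; at [4:8] → 'kaja'; at [11:13] → 'gr'; at [16:20] → 'mfea'.
Each match is replaced by '#'.

#px-#px-#px-#px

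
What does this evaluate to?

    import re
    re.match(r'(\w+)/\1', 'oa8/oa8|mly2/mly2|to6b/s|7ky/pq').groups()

The match spans [0:7] → 'oa8/oa8'.
Captured: group 1 = 'oa8'.

('oa8',)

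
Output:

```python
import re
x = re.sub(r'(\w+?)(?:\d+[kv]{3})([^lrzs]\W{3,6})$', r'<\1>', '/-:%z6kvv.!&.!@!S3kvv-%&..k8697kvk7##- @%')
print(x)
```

/-:%z6kvv.!&.!@!S3kvv-%&..<k>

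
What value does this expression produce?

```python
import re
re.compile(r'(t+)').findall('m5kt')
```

Because there's exactly one group, `findall` drops the full match and keeps group 1 from the one hit.

['t']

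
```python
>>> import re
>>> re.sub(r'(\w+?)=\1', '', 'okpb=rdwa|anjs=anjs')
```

The backreference `\1` re-matches whatever the first group consumed, character for character.
Every occurrence is swapped for ''.

'okpb=rdwa|'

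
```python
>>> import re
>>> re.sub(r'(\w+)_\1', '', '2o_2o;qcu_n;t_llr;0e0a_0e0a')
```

`\1` has to match the exact text group 1 already captured.
Matches: at [0:5] → '2o_2o'; at [18:27] → '0e0a_0e0a'.
Every occurrence is swapped for ''.

';qcu_n;t_llr;'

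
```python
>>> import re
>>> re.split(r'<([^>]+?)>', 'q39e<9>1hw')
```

Matches to split on: at [4:7] → '<9>'.
Because the pattern has a capturing group, `split` also inserts each captured text between the pieces.

['q39e', '9', '1hw']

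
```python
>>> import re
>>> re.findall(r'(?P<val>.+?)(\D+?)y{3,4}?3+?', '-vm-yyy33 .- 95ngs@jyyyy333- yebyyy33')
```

Pattern: one or more of any character (lazy) (captured as 'val'); then one or more of a non-digit (lazy) (captured); then 3 to 4 of the literal 'y' (lazy), then one or more of a literal '3' (lazy).
Because the quantifier is non-greedy, it stops expanding at the earliest point where the rest of the pattern can succeed.
Walking the string: at [0:8] match '-vm-yyy3', groups = ('-', 'vm-'); at [8:25] match '3 .- 95ngs@jyyyy3', groups = ('3 .- 95', 'ngs@j'); at [25:36] match '33- yebyyy3', groups = ('33', '- yeb').
With 2 capturing groups, `findall` returns a 2-tuple per match.

[('-', 'vm-'), ('3 .- 95', 'ngs@j'), ('33', '- yeb')]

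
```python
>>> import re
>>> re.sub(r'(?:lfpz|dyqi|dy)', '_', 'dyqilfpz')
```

`|` is ordered: at each position the engine commits to the first alternative that works.
Every occurrence is swapped for '_'.

'__'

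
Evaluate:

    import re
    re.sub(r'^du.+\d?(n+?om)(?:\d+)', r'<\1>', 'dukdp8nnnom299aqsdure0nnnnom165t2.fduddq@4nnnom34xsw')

'<nom>xsw'

This matches anchored at the start of the string; then the literal 'du', then one or more of any character, then optionally a digit; then one or more of the literal 'n' (lazy), then the literal 'om' (captured); then one or more of a digit (non-capturing group).
Matches: at [0:49] → 'dukdp8nnnom299aqsdure0nnnnom165t2.fduddq@4nnnom34'.
The replacement refers to a captured group, so each match is rewritten using its own captured text.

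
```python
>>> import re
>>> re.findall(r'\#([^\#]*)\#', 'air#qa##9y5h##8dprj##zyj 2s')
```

['qa', '9y5h', '8dprj']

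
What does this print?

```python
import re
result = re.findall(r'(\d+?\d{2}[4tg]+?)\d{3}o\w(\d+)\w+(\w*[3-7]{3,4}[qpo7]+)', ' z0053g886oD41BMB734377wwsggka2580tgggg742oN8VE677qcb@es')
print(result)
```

Pattern: one or more of a digit (lazy), then exactly 2 of a digit, then one or more of one of [4tg] (lazy) (captured); then exactly 3 of a digit, then a literal 'o', then a word character; then one or more of a digit (captured); then one or more of a word character; then zero or more of a word character, then 3 to 4 of a character in [3-7], then one or more of one of [qpo7] (captured).
Matches: at [2:51] match '0053g886oD41BMB734377wwsggka2580tgggg742oN8VE677q', groups = ('0053g', '41', '677q').
`findall` packs the 3 group values into a tuple for every match.

[('0053g', '41', '677q')]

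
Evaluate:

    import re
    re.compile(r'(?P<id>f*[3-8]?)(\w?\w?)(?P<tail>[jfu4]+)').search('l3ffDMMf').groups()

('', 'l3', 'ff')

This matches zero or more of a literal 'f', then optionally a character in [3-8] (captured as 'id'); then optionally a word character, then optionally a word character (captured); then one or more of one of [jfu4] (captured as 'tail').
Unlike `match`, `search` isn't anchored — it looks for the pattern anywhere in the string.
The match spans [0:4] → 'l3ff'.
Captured: group 1 = '', group 2 = 'l3', group 3 = 'ff'.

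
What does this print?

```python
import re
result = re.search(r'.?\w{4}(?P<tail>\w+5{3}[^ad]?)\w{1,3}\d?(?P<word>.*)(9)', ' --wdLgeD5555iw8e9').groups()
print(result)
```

('eD5555i', '', '9')

The pattern matches optionally any character, then exactly 4 of a word character; then one or more of a word character, then exactly 3 of the literal '5', then optionally any character except [ad] (captured as 'tail'); then 1 to 3 of a word character, then optionally a digit; then zero or more of any character (captured as 'word'); then a literal '9' (captured).
`search` walks the string left to right and returns the first match it finds.
The match spans [2:18] → '-wdLgeD5555iw8e9'.
Captured: group 1 = 'eD5555i', group 2 = '', group 3 = '9'.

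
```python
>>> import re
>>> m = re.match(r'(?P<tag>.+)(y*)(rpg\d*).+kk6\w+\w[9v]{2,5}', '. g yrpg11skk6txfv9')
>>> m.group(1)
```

'. g y'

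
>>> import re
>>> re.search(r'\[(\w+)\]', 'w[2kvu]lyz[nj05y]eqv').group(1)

The match spans [1:7] → '[2kvu]'.
Captured: group 1 = '2kvu'.

'2kvu'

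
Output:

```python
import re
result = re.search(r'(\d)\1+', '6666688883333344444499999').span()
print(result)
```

(0, 5)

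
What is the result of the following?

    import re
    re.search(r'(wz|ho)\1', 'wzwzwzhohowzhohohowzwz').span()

A backreference is literal: `\1` must see the identical characters the first group matched.
Unlike `match`, `search` isn't anchored — it looks for the pattern anywhere in the string.
The match spans [0:4] → 'wzwz'.
Captured: group 1 = 'wz'.

(0, 4)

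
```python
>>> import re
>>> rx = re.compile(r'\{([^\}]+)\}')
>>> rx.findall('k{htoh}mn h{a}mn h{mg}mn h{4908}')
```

['htoh', 'a', 'mg', '4908']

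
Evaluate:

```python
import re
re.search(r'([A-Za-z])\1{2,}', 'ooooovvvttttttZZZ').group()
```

`\1` is not a pattern — it's the concrete string captured by group 1, re-applied verbatim.
`re.search` tries every starting position until one works.
The match spans [0:5] → 'ooooo'.
Captured: group 1 = 'o'.

'ooooo'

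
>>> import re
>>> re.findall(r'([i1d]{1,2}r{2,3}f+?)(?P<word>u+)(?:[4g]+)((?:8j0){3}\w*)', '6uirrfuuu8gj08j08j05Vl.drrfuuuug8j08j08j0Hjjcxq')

[('drrf', 'uuuu', '8j08j08j0Hjjcxq')]

Pattern: 1 to 2 of one of [i1d], then 2 to 3 of the literal 'r', then one or more of a literal 'f' (lazy) (captured); then one or more of a literal 'u' (captured as 'word'); then one or more of one of [4g] (non-capturing group); then the literal '8j0' repeated 3 times, then zero or more of a word character (captured).
Walking the string: at [23:47] match 'drrfuuuug8j08j08j0Hjjcxq', groups = ('drrf', 'uuuu', '8j08j08j0Hjjcxq').
3 groups means the one result is a tuple of 3 captured strings — 1 here.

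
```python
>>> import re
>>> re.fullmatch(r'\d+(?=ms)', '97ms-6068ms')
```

`re.fullmatch` is like wrapping the pattern in `^…$` (in single-line mode).
Here the string isn't matched end-to-end, so the call returns None.

None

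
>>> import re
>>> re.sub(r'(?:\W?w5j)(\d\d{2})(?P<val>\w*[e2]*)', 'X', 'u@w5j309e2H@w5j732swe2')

'uXX'

This matches optionally a non-word character, then the literal 'w5j' (non-capturing group); then a digit, then exactly 2 of a digit (captured); then zero or more of a word character, then zero or more of one of [e2] (captured as 'val').
Matches: at [1:11] → '@w5j309e2H'; at [11:22] → '@w5j732swe2'.
Every occurrence is swapped for 'X'.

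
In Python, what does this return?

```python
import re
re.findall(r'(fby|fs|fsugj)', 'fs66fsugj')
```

The regex engine tests alternatives in the order written; an earlier branch that matches wins even if a later one would match more.
Scanning left to right: at [0:2] match 'fs', group 1 = 'fs'; at [4:6] match 'fs', group 1 = 'fs'.
With a single group, `findall` returns only what that group captured — 2 items.

['fs', 'fs']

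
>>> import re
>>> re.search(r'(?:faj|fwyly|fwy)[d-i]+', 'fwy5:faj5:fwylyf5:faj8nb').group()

The match spans [10:16] → 'fwylyf'.

'fwylyf'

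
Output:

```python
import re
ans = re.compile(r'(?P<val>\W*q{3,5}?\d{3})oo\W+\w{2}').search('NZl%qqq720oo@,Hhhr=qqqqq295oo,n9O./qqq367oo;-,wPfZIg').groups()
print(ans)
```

Pattern: zero or more of a non-word character, then 3 to 5 of the literal 'q' (lazy), then exactly 3 of a digit (captured as 'val'); then the literal 'oo', then one or more of a non-word character, then exactly 2 of a word character.
`re.search` tries every starting position until one works.
The match spans [3:16] → '%qqq720oo@,Hh'.
Captured: group 1 = '%qqq720'.

('%qqq720',)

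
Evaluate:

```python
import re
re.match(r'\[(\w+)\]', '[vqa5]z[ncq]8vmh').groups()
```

('vqa5',)

The match spans [0:6] → '[vqa5]'.
Captured: group 1 = 'vqa5'.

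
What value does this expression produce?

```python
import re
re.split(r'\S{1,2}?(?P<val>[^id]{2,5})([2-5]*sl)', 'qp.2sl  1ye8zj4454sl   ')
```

This matches 1 to 2 of a non-whitespace character (lazy); then 2 to 5 of any character except [id] (captured as 'val'); then zero or more of a character in [2-5], then the literal 'sl' (captured).
Because the quantifier is non-greedy, it stops expanding at the earliest point where the rest of the pattern can succeed.
Matches to split on: at [0:6] → 'qp.2sl'; at [8:20] → '1ye8zj4454sl'.
Because the pattern has a capturing group, `split` also inserts each captured text between the pieces.

['', 'p.2', 'sl', '  ', 'ye8zj', '4454sl', '   ']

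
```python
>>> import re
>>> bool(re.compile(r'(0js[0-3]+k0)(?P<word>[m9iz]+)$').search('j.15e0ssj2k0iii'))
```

False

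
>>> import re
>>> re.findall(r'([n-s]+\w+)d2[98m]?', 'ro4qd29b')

['ro4q']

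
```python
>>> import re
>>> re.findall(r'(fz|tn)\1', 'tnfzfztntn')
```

`\1` is not a pattern — it's the concrete string captured by group 1, re-applied verbatim.
Scanning left to right: at [2:6] match 'fzfz', group 1 = 'fz'; at [6:10] match 'tntn', group 1 = 'tn'.
One capturing group, so `findall` returns just the captured substring from each match — 2 in all.

['fz', 'tn']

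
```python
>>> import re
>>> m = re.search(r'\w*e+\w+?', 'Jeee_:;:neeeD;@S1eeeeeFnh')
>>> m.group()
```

'Jeee_'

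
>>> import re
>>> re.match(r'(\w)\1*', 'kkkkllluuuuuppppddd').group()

`match` is anchored at position 0; if the pattern doesn't fit there, it returns None.
The match spans [0:4] → 'kkkk'.

'kkkk'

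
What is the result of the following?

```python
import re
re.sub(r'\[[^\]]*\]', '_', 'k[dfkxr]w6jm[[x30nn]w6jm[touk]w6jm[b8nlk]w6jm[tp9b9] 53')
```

Every occurrence is swapped for '_'.

'k_w6jm_w6jm_w6jm_w6jm_ 53'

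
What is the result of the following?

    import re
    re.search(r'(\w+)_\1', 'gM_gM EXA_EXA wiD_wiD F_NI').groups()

('gM',)

The match spans [0:5] → 'gM_gM'.
Captured: group 1 = 'gM'.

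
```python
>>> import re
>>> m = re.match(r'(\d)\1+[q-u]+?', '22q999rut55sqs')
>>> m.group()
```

'22q'

The backreference `\1` re-matches whatever the first group consumed, character for character.
With `match`, the pattern is implicitly anchored at the beginning.
The match spans [0:3] → '22q'.
Captured: group 1 = '2'.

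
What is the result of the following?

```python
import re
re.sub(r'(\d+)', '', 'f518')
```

'f'

Every occurrence is swapped for ''.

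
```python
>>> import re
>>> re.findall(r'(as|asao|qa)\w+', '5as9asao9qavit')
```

['as']

`findall` collects group 1 from the one match (1 total).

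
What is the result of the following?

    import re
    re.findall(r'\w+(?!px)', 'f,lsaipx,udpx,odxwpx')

The negative lookahead/lookbehind blocks any match where the forbidden context is present.
Walking the string: at [0:1] → 'f'; at [2:8] → 'lsaipx'; at [9:13] → 'udpx'; at [14:20] → 'odxwpx'.
`findall` yields the raw match text (4 of them) because the pattern has no groups.

['f', 'lsaipx', 'udpx', 'odxwpx']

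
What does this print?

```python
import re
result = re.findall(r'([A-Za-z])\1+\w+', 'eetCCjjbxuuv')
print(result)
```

A backreference is literal: `\1` must see the identical characters the first group matched.
Matches: at [0:12] match 'eetCCjjbxuuv', group 1 = 'e'.
One capturing group, so `findall` returns just the captured substring from the one match — 1 in all.

['e']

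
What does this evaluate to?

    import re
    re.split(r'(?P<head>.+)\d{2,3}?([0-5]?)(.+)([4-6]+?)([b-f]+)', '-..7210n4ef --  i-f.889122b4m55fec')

['', '-..7210n4ef --  i-f.8891', '', 'b4m5', '5', 'fec', '']

Pattern: one or more of any character (captured as 'head'); then 2 to 3 of a digit (lazy); then optionally a character in [0-5] (captured); then one or more of any character (captured); then one or more of a character in [4-6] (lazy) (captured); then one or more of a character in [b-f] (captured).
The group in the pattern means `split` returns the separators' captures alongside the pieces.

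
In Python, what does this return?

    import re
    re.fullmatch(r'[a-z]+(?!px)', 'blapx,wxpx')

The negative lookahead/lookbehind blocks any match where the forbidden context is present.
`re.fullmatch` requires the pattern to consume the entire string.
Here the string isn't matched end-to-end, so the call returns None.

None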